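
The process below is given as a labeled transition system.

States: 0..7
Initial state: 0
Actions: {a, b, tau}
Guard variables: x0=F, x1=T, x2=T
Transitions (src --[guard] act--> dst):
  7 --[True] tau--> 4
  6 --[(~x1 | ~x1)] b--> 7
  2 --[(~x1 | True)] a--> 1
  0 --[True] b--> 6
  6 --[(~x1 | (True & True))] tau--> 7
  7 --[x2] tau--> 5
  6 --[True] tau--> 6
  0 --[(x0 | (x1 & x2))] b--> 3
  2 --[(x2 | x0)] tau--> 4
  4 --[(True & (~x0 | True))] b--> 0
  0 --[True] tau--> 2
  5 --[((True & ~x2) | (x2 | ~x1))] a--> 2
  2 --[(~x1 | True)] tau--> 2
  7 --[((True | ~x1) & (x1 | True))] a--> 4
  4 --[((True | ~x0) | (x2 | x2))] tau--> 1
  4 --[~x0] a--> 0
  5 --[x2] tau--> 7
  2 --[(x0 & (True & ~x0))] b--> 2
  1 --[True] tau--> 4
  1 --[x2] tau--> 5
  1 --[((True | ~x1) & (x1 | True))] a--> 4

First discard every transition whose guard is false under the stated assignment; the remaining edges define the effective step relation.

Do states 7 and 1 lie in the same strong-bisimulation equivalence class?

Compute ~ classes (split until stable):
  round 0: {{0,1,2,3,4,5,6,7}}
  round 1: {{0},{1,2,5,7},{3},{4},{6}}
  round 2: {{0},{1,7},{2},{3},{4},{5},{6}}
7 equivalence class(es) (converged in 3)
7∈{1,7}, 1∈{1,7}

Answer: BISIMILAR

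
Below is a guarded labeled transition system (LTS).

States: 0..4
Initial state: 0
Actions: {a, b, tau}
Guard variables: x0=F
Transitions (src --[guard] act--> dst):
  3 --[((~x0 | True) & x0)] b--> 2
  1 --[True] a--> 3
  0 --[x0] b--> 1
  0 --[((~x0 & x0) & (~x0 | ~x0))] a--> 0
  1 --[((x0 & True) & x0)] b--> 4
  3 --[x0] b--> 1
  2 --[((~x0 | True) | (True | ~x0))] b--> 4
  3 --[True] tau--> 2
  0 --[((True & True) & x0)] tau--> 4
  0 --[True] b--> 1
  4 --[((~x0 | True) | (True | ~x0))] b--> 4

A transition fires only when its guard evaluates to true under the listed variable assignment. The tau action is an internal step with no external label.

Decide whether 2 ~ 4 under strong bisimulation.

Refine partition for ~:
  P[0] = {{0,1,2,3,4}}
  P[1] = {{0,2,4},{1},{3}}
  P[2] = {{0},{1},{2,4},{3}}
stable after 3 split(s): 4 block(s)
[2]={2,4}  [4]={2,4}

Answer: BISIMILAR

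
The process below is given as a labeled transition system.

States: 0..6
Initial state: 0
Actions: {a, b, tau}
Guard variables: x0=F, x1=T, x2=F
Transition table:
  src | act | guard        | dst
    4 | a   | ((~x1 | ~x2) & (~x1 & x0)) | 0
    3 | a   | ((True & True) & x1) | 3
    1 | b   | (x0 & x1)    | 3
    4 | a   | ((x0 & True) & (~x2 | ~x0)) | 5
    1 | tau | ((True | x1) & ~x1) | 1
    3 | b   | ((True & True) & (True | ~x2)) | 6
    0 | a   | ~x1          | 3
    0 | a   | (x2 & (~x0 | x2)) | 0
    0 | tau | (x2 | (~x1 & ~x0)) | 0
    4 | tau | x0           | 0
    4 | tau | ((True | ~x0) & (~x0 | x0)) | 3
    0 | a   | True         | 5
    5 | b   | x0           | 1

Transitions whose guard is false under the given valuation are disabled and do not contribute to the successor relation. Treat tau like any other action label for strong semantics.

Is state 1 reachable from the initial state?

4 transition(s) survive guard evaluation.
depth 0: {0}
depth 1: {5}  cumulative {0,5}
Reach set: {0,5}

Answer: UNREACHABLE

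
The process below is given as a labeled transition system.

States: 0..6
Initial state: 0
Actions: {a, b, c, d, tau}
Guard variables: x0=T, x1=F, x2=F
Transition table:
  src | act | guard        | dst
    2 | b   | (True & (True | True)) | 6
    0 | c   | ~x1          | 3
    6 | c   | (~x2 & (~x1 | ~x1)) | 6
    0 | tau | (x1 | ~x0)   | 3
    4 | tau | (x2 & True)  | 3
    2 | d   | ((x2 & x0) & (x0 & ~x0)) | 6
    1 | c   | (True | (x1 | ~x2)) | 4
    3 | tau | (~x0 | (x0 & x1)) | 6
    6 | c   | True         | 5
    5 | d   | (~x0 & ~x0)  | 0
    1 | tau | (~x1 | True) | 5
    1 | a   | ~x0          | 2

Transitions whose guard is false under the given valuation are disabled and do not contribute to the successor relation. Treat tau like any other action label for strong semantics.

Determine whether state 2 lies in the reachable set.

6 transition(s) survive guard evaluation.
Layer 0: {0}
Layer 1: {3}  now seen {0,3}
R = {0,3}

Answer: UNREACHABLE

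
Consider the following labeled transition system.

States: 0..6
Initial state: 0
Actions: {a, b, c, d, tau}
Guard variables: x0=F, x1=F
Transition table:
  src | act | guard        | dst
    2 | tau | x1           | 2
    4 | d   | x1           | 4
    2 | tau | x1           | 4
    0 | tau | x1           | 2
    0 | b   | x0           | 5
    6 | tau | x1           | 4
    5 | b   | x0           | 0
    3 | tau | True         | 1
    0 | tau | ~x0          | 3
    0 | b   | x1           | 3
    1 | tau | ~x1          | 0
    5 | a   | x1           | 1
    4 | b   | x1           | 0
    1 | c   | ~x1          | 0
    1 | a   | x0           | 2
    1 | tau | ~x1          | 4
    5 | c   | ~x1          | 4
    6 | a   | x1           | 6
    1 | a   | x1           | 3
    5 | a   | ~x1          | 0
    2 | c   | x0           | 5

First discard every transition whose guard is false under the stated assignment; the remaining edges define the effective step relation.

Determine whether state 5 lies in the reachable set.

Answer: UNREACHABLE

Working:
7 transition(s) survive guard evaluation.
depth 0: {0}
depth 1: {3}  now seen {0,3}
depth 2: {1}  now seen {0,1,3}
depth 3: {4}  now seen {0,1,3,4}
Reachable = {0,1,3,4}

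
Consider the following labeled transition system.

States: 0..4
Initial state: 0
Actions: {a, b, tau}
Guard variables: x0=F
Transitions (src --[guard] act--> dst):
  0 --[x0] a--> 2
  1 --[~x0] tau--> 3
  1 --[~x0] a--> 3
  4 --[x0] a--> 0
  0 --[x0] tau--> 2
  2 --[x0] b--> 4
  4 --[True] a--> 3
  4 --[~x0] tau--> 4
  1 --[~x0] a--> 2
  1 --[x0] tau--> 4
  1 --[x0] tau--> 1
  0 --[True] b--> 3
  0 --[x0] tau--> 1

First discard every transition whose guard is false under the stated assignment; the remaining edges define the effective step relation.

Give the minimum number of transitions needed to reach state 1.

Answer: UNREACHABLE

Trace:
Layered search for 1:
  Layer 0: {0}
  Layer 1: {3}
1 never appears.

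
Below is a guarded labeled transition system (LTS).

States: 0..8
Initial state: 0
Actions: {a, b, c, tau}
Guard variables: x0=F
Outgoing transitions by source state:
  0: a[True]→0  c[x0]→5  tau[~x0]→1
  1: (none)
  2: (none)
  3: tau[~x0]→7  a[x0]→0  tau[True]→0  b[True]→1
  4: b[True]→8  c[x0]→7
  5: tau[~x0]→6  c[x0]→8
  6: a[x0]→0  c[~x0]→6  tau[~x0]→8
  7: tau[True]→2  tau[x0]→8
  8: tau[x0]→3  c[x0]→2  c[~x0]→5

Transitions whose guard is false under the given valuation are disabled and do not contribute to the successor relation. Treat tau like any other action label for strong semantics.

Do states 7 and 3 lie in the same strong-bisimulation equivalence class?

Answer: NOT BISIMILAR

Trace:
Compute ~ classes (split until stable):
  P[0] = {{0,1,2,3,4,5,6,7,8}}
  P[1] = {{0},{1,2},{3},{4},{5,7},{6},{8}}
  P[2] = {{0},{1,2},{3},{4},{5},{6},{7},{8}}
stable after 3 split(s): 8 block(s)
[7]={7}  [3]={3}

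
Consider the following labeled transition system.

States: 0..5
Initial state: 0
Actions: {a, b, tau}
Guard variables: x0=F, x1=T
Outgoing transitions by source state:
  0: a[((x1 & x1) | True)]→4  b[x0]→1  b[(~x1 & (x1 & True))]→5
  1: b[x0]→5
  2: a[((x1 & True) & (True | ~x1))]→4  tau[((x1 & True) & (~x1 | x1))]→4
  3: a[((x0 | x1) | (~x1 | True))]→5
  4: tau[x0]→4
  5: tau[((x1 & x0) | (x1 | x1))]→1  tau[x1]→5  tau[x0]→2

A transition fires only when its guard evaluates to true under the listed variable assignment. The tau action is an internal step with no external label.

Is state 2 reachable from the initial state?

After dropping false guards: 6 live edges.
depth 0: {0}
depth 1: {4}  now seen {0,4}
Reach set: {0,4}

Answer: UNREACHABLE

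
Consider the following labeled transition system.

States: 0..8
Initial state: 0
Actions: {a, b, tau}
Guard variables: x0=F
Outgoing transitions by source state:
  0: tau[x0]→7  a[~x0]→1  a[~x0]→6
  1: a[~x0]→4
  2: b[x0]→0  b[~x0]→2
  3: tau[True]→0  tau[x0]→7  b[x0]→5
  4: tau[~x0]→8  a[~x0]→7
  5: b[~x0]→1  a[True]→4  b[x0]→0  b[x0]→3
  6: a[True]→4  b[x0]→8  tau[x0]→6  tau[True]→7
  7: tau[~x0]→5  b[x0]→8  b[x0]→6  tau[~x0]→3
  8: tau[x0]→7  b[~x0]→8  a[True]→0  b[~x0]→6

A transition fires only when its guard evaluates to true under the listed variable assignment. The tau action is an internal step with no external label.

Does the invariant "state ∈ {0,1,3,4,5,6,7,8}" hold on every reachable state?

Answer: INVARIANT HOLDS

Analysis:
Inv-set: {0,1,3,4,5,6,7,8}
Reach set: {0,1,3,4,5,6,7,8}
  0: ✓
  1: ✓
  3: ✓
  4: ✓
  5: ✓
  6: ✓
  7: ✓
  8: ✓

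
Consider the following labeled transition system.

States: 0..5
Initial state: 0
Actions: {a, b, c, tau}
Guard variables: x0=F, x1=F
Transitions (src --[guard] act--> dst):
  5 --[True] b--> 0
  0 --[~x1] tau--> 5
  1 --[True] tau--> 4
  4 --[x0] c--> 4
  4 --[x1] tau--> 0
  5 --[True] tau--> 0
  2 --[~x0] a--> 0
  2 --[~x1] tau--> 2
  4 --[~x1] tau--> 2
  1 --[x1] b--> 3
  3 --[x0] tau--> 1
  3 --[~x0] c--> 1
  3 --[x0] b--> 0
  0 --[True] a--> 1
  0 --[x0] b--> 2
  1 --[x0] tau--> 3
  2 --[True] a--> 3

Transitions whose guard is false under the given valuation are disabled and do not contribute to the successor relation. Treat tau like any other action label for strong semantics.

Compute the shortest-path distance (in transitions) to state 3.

Answer: 4

Trace:
Breadth-first toward 3:
  Layer 0: {0}
  Layer 1: {1,5}
  Layer 2: {4}
  Layer 3: {2}
  Layer 4: {3}
depth(3)=4, e.g. a·tau·tau·a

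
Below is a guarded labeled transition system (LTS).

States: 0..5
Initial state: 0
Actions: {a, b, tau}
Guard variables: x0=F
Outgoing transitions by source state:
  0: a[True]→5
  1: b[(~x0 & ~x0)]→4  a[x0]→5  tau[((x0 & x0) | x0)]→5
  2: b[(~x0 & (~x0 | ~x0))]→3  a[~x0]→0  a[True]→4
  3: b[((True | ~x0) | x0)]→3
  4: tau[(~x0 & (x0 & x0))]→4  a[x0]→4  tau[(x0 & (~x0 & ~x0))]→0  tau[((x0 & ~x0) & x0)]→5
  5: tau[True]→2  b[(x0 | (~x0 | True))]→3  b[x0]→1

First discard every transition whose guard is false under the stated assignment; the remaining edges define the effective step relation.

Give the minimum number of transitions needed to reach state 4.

BFS to 4:
  Layer 0: {0}
  Layer 1: {5}
  Layer 2: {2,3}
  Layer 3: {4}
depth(4)=3, e.g. a·tau·a

Answer: 3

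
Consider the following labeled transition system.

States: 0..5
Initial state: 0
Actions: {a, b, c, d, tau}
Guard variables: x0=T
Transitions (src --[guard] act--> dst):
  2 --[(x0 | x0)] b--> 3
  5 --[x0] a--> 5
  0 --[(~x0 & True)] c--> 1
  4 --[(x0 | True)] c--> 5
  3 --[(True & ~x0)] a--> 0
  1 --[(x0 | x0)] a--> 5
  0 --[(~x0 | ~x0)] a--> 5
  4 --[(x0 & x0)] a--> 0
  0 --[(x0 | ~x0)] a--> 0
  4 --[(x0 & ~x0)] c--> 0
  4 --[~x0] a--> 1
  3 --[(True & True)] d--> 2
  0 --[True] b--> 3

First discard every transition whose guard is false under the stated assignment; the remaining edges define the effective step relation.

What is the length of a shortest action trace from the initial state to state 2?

Answer: 2

Analysis:
Breadth-first toward 2:
  L0 = {0}
  L1 = {3}
  L2 = {2}
2 enters at depth 2; path b·d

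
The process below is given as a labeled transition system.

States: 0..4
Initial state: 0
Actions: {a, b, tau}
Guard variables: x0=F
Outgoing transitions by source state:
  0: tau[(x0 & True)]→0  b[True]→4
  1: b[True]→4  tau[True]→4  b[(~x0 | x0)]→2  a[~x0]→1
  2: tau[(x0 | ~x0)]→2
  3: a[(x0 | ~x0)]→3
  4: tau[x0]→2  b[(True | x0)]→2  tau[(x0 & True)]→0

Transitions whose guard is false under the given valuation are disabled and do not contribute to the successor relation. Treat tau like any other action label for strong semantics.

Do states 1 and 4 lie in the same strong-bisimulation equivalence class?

Bisimulation quotient by refinement:
  round 0: {{0,1,2,3,4}}
  round 1: {{0,4},{1},{2},{3}}
  round 2: {{0},{1},{2},{3},{4}}
5 equivalence class(es) (converged in 3)
[1]={1}  [4]={4}

Answer: NOT BISIMILAR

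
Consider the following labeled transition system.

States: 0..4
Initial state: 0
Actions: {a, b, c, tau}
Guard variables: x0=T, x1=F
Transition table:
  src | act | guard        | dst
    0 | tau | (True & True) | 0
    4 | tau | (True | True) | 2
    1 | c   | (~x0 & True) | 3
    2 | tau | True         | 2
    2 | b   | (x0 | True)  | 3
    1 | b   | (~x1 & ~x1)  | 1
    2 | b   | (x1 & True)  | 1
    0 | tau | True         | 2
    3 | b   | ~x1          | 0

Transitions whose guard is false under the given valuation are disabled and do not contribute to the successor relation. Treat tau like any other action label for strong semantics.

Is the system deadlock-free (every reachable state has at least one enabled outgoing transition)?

Reach set: {0,2,3}
  0: tau→0  tau→2  [2 out]
  2: b→3  tau→2  [2 out]
  3: b→0  [1 out]

Answer: DEADLOCK-FREE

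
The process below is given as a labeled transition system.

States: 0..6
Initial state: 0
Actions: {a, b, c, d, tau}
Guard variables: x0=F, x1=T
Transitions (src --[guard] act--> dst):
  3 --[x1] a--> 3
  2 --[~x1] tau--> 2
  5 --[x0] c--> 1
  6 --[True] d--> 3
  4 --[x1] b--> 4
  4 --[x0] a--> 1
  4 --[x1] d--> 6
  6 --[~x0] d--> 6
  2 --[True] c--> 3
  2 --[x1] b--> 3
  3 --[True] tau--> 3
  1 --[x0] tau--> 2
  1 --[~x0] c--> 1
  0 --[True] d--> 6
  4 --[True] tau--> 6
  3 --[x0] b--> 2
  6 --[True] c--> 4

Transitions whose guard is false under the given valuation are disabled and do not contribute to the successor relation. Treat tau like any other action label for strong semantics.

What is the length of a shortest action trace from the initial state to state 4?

Answer: 2

Trace:
Layered search for 4:
  L0 = {0}
  L1 = {6}
  L2 = {3,4}
first hit 4 at d=2 via d·c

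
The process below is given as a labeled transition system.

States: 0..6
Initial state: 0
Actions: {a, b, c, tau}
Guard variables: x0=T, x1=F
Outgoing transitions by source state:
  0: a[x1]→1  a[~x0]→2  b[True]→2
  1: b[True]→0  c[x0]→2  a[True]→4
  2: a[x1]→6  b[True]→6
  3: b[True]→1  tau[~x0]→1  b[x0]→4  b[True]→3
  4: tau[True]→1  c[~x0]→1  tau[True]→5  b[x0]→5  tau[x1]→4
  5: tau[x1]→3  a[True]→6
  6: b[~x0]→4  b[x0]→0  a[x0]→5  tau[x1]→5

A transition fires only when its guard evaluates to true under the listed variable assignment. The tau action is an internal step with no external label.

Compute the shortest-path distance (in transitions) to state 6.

Breadth-first toward 6:
  Layer 0: {0}
  Layer 1: {2}
  Layer 2: {6}
6 enters at depth 2; path b·b

Answer: 2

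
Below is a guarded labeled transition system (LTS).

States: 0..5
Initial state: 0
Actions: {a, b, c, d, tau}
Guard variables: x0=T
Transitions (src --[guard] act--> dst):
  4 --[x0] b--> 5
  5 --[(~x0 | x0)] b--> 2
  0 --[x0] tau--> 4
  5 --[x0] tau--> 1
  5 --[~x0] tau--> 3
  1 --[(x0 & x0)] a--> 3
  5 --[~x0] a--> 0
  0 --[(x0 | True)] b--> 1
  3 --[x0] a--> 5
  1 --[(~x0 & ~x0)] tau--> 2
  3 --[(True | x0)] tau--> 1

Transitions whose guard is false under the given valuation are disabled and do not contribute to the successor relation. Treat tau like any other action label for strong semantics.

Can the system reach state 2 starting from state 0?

8 transition(s) survive guard evaluation.
L0 = {0}
L1 = {1,4}  cumulative {0,1,4}
L2 = {3,5}  cumulative {0,1,3,4,5}
L3 = {2}  cumulative {0,1,2,3,4,5}
Reach set: {0,1,2,3,4,5}
witness 2: tau·b·b

Answer: REACHABLE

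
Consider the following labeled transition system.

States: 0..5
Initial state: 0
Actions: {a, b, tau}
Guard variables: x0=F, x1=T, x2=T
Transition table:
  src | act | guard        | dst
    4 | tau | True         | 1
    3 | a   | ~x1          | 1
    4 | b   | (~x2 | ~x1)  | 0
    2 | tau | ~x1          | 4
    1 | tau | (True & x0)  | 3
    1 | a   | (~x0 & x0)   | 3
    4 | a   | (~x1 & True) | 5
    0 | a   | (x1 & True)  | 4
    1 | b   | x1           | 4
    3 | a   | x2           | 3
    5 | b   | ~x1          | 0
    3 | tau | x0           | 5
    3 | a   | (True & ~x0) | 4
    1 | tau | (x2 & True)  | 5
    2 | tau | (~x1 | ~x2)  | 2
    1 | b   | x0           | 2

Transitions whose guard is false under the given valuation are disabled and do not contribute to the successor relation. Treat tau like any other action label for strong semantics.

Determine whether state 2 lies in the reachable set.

6 transition(s) survive guard evaluation.
Layer 0: {0}
Layer 1: {4}  now seen {0,4}
Layer 2: {1}  now seen {0,1,4}
Layer 3: {5}  now seen {0,1,4,5}
Reachable = {0,1,4,5}

Answer: UNREACHABLE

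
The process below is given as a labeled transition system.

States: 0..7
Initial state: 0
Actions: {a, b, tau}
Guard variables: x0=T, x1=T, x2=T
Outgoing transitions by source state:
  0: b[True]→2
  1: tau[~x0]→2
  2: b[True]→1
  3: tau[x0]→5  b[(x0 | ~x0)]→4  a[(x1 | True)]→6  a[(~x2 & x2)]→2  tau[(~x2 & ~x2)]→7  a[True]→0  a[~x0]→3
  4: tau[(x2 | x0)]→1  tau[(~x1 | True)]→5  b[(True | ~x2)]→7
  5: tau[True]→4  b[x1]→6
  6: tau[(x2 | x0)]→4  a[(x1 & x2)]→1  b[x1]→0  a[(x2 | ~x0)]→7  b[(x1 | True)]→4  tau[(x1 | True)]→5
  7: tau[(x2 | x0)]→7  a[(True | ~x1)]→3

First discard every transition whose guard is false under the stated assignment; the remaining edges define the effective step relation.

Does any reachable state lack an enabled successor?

Answer: DEADLOCK at state 1

Trace:
R = {0,1,2}
  0: b→2  [1 out]
  1: ∅  [no exit]
  2: b→1  [1 out]
Path to 1: b·b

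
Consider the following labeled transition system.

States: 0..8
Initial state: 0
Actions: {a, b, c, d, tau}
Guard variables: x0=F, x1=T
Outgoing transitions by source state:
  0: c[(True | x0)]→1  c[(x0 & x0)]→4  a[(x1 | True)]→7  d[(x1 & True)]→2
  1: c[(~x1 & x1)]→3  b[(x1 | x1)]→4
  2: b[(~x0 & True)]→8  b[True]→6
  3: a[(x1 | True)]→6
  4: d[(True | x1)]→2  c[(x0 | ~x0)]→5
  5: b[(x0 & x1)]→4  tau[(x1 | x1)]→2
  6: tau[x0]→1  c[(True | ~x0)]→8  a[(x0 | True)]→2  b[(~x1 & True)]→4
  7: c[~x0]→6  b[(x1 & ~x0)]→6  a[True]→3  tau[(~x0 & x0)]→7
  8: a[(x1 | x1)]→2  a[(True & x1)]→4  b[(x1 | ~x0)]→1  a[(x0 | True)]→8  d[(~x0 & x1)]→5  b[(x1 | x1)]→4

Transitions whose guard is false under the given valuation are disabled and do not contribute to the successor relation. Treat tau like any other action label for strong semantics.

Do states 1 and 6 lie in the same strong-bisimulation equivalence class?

Answer: NOT BISIMILAR

Trace:
Bisimulation quotient by refinement:
  π0 = {{0,1,2,3,4,5,6,7,8}}
  π1 = {{0},{1,2},{3},{4},{5},{6},{7},{8}}
  π2 = {{0},{1},{2},{3},{4},{5},{6},{7},{8}}
stable after 3 split(s): 9 block(s)
class of 1: {1}; class of 6: {6}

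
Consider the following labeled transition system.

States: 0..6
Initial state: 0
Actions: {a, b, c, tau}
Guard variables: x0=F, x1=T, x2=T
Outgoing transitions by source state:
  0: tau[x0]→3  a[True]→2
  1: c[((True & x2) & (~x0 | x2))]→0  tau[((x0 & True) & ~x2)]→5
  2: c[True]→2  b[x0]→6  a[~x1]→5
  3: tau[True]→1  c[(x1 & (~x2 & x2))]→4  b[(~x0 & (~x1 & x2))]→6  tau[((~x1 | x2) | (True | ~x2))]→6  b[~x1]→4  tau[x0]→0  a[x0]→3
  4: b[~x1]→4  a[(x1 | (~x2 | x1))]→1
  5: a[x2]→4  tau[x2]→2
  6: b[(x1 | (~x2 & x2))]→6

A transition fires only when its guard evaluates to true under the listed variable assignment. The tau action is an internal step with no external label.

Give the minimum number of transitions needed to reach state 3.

BFS to 3:
  L0 = {0}
  L1 = {2}
3 never appears.

Answer: UNREACHABLE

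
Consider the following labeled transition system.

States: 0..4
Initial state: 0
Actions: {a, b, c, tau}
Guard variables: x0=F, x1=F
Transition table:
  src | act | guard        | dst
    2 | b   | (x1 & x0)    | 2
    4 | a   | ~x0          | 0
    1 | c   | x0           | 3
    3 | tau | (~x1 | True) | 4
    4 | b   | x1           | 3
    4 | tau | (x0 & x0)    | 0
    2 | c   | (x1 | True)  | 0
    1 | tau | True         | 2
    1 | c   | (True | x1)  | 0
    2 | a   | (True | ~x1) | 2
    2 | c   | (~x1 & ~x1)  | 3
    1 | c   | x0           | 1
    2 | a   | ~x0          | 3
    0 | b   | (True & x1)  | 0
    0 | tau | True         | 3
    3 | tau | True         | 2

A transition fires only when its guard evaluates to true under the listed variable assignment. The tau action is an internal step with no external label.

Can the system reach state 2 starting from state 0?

Guard filter leaves 10 enabled edge(s).
depth 0: {0}
depth 1: {3}  cumulative {0,3}
depth 2: {2,4}  cumulative {0,2,3,4}
R = {0,2,3,4}
Path to 2: tau·tau

Answer: REACHABLE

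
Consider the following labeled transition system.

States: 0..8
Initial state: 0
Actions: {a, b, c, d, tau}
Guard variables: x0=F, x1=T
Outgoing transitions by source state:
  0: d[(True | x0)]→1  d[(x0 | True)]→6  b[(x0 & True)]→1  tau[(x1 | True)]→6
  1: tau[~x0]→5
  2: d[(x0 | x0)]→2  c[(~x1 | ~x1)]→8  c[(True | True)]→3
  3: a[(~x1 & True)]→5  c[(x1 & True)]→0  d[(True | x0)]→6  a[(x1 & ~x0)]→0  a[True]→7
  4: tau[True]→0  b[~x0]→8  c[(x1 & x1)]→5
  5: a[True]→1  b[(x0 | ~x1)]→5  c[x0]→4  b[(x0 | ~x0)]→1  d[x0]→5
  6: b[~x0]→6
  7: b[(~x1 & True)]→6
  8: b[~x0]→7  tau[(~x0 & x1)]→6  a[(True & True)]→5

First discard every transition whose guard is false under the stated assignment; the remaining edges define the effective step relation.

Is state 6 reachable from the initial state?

18 transition(s) survive guard evaluation.
Layer 0: {0}
Layer 1: {1,6}  cumulative {0,1,6}
Layer 2: {5}  cumulative {0,1,5,6}
Reach set: {0,1,5,6}
Path to 6: d

Answer: REACHABLE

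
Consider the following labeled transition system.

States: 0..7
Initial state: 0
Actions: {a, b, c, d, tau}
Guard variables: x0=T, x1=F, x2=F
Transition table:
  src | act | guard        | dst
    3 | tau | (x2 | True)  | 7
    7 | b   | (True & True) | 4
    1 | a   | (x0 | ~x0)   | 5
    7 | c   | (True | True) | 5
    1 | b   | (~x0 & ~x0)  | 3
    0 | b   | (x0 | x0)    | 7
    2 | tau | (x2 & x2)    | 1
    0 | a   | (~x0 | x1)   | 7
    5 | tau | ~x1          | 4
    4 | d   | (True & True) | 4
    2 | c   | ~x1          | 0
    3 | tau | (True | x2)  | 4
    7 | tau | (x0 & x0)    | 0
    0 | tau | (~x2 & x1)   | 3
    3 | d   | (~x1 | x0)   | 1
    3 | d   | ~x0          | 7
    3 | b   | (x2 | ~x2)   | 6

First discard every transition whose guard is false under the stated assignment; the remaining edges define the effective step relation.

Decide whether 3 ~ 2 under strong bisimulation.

Answer: NOT BISIMILAR

Trace:
Compute ~ classes (split until stable):
  P[0] = {{0,1,2,3,4,5,6,7}}
  P[1] = {{0},{1},{2},{3},{4},{5},{6},{7}}
stable after 2 split(s): 8 block(s)
class of 3: {3}; class of 2: {2}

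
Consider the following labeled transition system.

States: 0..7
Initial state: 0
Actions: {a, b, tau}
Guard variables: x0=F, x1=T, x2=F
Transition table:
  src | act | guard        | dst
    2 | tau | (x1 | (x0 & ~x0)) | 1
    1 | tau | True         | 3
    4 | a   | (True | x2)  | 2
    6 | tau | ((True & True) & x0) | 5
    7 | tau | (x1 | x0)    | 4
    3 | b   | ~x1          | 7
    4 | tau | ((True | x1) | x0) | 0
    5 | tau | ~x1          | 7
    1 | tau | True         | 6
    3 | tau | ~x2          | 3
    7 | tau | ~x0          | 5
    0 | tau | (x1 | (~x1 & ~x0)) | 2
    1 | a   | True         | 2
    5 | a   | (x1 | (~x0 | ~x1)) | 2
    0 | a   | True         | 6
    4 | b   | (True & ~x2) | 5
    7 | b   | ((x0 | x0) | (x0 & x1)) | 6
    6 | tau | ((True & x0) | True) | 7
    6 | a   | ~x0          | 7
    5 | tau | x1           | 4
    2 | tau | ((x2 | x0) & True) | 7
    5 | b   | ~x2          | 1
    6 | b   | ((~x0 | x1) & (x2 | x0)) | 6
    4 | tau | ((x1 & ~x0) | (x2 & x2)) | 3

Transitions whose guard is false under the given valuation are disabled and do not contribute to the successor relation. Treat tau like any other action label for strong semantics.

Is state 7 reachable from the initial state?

After dropping false guards: 18 live edges.
depth 0: {0}
depth 1: {2,6}  total {0,2,6}
depth 2: {1,7}  total {0,1,2,6,7}
depth 3: {3,4,5}  total {0,1,2,3,4,5,6,7}
Reachable = {0,1,2,3,4,5,6,7}
trace reaching 7: a·tau

Answer: REACHABLE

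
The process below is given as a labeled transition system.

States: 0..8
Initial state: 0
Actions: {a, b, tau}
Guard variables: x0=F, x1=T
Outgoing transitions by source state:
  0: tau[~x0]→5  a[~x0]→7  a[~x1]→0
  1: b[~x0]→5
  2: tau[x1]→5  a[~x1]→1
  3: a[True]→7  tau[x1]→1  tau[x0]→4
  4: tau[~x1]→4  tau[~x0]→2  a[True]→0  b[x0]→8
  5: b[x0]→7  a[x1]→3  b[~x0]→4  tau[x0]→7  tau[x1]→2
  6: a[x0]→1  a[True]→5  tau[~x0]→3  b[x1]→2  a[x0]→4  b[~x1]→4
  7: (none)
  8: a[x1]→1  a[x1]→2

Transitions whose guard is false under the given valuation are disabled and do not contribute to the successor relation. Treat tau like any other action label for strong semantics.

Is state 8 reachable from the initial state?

Answer: UNREACHABLE

Working:
Guard filter leaves 16 enabled edge(s).
depth 0: {0}
depth 1: {5,7}  total {0,5,7}
depth 2: {2,3,4}  total {0,2,3,4,5,7}
depth 3: {1}  total {0,1,2,3,4,5,7}
R = {0,1,2,3,4,5,7}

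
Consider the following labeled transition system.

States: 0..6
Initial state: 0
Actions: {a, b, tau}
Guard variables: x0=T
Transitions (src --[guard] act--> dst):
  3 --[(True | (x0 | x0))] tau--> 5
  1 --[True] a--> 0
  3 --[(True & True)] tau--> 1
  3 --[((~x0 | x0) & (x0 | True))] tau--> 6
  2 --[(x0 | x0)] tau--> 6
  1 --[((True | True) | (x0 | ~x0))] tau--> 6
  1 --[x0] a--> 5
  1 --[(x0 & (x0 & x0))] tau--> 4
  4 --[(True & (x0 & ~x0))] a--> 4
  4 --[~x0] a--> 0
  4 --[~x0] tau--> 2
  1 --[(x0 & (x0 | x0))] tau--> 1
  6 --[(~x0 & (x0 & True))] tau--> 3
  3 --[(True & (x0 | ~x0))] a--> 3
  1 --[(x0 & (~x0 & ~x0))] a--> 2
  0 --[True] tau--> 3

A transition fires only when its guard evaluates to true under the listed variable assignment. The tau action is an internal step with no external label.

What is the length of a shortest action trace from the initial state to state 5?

Layered search for 5:
  Layer 0: {0}
  Layer 1: {3}
  Layer 2: {1,5,6}
first hit 5 at d=2 via tau·tau

Answer: 2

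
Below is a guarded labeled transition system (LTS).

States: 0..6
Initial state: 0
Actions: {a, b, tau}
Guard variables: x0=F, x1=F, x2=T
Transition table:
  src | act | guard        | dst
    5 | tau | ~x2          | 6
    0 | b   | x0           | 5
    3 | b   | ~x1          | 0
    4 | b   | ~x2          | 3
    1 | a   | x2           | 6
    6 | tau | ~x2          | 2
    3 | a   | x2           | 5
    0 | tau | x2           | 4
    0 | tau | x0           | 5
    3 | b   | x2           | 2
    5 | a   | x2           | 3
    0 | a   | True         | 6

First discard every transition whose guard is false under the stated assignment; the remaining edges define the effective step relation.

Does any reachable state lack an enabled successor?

Reach set: {0,4,6}
  0: a→6  tau→4  [2 exit(s)]
  4: ∅  [no exit]
  6: ∅  [no exit]
trace reaching 4: tau

Answer: DEADLOCK at state 4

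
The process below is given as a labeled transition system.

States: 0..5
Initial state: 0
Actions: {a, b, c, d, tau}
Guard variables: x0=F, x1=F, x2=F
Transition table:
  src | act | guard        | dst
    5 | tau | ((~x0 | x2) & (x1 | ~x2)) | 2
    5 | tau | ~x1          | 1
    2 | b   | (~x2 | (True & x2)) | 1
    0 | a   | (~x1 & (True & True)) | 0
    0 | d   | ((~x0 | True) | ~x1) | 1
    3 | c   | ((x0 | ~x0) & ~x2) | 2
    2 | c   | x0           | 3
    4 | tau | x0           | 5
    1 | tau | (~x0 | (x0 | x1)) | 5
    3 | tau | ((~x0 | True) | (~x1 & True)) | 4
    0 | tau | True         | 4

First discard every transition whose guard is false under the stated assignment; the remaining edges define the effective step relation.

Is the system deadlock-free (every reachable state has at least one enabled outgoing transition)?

R = {0,1,2,4,5}
  0: a→0  d→1  tau→4  [deg 3]
  1: tau→5  [deg 1]
  2: b→1  [deg 1]
  4: ∅  [deadlock]
  5: tau→1  tau→2  [deg 2]
witness 4: tau

Answer: DEADLOCK at state 4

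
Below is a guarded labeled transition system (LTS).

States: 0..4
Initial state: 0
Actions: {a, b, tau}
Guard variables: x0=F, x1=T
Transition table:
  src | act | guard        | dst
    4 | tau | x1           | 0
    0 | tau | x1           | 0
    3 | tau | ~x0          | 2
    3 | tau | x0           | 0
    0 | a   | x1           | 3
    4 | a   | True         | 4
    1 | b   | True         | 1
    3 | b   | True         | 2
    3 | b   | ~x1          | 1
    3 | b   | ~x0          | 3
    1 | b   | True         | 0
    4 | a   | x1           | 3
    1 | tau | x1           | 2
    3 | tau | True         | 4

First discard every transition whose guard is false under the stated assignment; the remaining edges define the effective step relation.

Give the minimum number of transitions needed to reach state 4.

BFS to 4:
  depth 0: {0}
  depth 1: {3}
  depth 2: {2,4}
4 enters at depth 2; path a·tau

Answer: 2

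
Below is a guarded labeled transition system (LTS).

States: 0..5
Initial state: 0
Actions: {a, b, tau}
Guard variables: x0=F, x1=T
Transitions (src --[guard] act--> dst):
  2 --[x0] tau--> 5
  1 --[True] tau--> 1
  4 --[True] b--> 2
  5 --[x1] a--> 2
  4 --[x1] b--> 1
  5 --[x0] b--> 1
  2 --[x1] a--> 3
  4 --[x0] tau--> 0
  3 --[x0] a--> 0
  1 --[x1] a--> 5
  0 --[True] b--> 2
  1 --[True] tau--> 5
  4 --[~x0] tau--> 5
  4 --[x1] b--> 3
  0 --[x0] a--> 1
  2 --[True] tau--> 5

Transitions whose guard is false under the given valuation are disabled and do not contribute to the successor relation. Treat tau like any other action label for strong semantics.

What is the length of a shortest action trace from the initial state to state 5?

Answer: 2

Working:
Breadth-first toward 5:
  depth 0: {0}
  depth 1: {2}
  depth 2: {3,5}
depth(5)=2, e.g. b·tau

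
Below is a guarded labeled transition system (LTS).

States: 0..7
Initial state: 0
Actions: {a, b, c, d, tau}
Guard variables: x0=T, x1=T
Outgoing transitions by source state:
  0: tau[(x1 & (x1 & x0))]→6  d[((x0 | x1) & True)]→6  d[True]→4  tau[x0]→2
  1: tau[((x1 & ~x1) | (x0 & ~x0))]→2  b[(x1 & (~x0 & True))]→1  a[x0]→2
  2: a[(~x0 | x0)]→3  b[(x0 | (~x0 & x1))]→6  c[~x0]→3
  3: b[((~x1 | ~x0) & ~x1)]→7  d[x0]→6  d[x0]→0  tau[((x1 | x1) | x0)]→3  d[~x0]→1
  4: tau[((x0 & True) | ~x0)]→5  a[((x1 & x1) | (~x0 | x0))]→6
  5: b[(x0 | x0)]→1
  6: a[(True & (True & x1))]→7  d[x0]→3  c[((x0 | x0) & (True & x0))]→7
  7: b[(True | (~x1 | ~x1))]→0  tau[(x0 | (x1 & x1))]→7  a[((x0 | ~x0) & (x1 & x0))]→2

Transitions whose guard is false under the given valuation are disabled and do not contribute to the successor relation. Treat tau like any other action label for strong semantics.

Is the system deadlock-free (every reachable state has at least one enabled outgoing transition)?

Reach set: {0,1,2,3,4,5,6,7}
  0: d→4  d→6  tau→2  tau→6  [deg 4]
  1: a→2  [deg 1]
  2: a→3  b→6  [deg 2]
  3: d→0  d→6  tau→3  [deg 3]
  4: a→6  tau→5  [deg 2]
  5: b→1  [deg 1]
  6: a→7  c→7  d→3  [deg 3]
  7: a→2  b→0  tau→7  [deg 3]

Answer: DEADLOCK-FREE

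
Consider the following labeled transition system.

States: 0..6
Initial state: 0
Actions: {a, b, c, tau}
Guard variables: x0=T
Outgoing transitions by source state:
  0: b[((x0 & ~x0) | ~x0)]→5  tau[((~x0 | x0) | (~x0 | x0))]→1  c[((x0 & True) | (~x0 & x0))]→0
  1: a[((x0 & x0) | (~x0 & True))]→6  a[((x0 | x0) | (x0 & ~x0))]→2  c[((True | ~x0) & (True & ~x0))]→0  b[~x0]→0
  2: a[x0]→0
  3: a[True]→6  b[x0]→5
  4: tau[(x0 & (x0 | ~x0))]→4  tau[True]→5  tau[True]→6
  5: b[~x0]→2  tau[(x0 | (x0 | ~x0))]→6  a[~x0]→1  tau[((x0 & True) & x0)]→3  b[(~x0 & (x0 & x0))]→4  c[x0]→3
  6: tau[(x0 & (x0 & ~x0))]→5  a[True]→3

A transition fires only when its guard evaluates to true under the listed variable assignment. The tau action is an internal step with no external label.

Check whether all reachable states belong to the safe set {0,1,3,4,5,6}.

Answer: INVARIANT VIOLATED at state 2

Analysis:
Inv-set: {0,1,3,4,5,6}
R = {0,1,2,3,5,6}
  0: safe
  1: safe
  2: VIOLATES
  3: safe
  5: safe
  6: safe
reach 2 via tau·a — violates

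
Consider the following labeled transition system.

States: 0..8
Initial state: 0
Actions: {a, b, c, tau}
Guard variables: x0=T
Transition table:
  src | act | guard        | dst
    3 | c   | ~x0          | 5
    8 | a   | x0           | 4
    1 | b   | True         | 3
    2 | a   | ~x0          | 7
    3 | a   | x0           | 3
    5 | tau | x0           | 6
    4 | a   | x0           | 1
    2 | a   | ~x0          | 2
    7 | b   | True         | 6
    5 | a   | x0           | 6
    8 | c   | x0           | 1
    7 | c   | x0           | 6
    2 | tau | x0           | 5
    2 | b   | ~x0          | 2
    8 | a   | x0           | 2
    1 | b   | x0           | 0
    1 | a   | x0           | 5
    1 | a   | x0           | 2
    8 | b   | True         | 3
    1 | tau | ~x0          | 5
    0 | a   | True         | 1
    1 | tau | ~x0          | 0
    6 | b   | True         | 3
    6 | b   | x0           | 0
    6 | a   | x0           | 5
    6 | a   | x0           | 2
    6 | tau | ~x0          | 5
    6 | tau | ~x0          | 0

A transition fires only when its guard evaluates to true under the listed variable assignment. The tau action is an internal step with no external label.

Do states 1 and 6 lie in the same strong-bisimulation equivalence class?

Bisimulation quotient by refinement:
  π0 = {{0,1,2,3,4,5,6,7,8}}
  π1 = {{0,3,4},{1,6},{2},{5},{7},{8}}
  π2 = {{0,4},{1,6},{2},{3},{5},{7},{8}}
stable after 3 split(s): 7 block(s)
1∈{1,6}, 6∈{1,6}

Answer: BISIMILAR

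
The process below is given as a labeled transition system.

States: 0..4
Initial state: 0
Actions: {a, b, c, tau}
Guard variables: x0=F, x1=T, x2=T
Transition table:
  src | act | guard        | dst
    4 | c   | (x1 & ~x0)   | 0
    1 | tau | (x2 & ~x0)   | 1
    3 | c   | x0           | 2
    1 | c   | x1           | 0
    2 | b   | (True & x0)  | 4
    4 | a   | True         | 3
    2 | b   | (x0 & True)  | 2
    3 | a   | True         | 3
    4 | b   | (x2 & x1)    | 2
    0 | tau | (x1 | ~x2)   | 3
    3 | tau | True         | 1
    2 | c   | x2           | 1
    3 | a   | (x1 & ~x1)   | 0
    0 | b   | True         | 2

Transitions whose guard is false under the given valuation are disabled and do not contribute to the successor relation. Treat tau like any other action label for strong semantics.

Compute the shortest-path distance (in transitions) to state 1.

Answer: 2

Trace:
Breadth-first toward 1:
  depth 0: {0}
  depth 1: {2,3}
  depth 2: {1}
1 enters at depth 2; path b·c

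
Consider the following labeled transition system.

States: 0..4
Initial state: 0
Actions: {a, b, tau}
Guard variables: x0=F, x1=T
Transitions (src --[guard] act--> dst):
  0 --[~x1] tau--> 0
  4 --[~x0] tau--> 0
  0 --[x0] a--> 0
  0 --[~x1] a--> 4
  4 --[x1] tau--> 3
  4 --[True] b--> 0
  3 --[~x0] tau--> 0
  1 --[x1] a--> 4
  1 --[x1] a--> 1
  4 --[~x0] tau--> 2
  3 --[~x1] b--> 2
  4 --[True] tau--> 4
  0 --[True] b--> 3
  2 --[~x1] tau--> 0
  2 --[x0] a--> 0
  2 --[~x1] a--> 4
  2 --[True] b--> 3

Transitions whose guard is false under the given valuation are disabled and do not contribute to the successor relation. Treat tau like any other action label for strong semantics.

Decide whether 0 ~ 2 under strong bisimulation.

Bisimulation quotient by refinement:
  round 0: {{0,1,2,3,4}}
  round 1: {{0,2},{1},{3},{4}}
4 equivalence class(es) (converged in 2)
[0]={0,2}  [2]={0,2}

Answer: BISIMILAR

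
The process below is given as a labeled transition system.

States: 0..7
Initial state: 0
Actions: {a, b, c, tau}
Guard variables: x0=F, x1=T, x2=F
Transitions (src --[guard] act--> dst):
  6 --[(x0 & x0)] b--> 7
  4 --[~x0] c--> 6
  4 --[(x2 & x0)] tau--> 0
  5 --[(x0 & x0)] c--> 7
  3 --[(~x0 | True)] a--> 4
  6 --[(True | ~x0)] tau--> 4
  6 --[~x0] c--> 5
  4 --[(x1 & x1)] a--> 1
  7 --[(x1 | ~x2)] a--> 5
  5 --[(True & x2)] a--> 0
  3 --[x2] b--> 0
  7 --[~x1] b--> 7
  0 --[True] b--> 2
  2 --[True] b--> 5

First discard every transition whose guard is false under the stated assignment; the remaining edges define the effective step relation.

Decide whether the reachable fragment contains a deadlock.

Reachable = {0,2,5}
  0: b→2  [1 out]
  2: b→5  [1 out]
  5: ∅  [no exit]
Path to 5: b·b

Answer: DEADLOCK at state 5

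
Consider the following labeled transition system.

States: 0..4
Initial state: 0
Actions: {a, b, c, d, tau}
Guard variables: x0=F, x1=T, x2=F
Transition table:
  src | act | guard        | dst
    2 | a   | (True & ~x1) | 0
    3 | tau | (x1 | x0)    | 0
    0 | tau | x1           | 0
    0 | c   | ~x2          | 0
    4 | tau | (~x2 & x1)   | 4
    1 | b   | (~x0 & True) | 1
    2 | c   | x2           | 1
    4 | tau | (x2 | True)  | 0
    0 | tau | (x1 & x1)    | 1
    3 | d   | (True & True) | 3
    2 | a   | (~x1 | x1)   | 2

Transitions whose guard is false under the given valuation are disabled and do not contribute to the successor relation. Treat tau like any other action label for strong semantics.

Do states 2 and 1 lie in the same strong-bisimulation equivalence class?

Answer: NOT BISIMILAR

Trace:
Compute ~ classes (split until stable):
  P[0] = {{0,1,2,3,4}}
  P[1] = {{0},{1},{2},{3},{4}}
stable after 2 split(s): 5 block(s)
[2]={2}  [1]={1}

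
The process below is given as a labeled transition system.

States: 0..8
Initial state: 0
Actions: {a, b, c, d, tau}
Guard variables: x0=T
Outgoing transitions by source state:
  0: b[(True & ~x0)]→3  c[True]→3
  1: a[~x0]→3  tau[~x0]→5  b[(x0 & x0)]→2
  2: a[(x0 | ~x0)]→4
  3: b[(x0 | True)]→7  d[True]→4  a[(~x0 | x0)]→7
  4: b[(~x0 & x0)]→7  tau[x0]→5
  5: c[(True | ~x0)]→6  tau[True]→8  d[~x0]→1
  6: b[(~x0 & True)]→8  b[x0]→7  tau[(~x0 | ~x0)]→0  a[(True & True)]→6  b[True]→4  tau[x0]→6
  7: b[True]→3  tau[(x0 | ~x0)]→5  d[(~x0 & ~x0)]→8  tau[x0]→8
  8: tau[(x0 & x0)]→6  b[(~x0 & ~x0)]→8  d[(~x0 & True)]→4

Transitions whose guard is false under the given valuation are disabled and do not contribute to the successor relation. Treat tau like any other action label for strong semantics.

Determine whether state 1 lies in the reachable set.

After dropping false guards: 17 live edges.
L0 = {0}
L1 = {3}  cumulative {0,3}
L2 = {4,7}  cumulative {0,3,4,7}
L3 = {5,8}  cumulative {0,3,4,5,7,8}
L4 = {6}  cumulative {0,3,4,5,6,7,8}
Reachable = {0,3,4,5,6,7,8}

Answer: UNREACHABLE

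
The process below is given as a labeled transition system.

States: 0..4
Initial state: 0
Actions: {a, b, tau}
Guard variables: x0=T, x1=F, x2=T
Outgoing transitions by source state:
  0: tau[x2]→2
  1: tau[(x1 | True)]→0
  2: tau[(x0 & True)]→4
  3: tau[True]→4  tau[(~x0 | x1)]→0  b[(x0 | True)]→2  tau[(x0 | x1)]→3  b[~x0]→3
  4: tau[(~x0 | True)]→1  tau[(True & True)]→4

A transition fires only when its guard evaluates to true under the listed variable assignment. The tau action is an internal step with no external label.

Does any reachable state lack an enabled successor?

Reach set: {0,1,2,4}
  0: tau→2  [deg 1]
  1: tau→0  [deg 1]
  2: tau→4  [deg 1]
  4: tau→1  tau→4  [deg 2]

Answer: DEADLOCK-FREE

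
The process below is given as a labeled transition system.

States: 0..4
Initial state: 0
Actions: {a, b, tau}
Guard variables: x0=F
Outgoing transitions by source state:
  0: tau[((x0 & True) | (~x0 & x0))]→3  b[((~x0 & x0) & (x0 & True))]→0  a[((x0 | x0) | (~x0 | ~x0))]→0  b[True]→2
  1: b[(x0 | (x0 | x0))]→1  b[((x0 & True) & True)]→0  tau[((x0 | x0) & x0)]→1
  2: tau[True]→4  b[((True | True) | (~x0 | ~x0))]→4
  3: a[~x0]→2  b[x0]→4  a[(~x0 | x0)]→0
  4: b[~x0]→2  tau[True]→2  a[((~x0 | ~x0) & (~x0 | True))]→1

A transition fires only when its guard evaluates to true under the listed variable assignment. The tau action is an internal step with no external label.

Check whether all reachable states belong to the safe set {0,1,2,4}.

Answer: INVARIANT HOLDS

Trace:
Allowed set {0,1,2,4}
Reach set: {0,1,2,4}
  0: ok
  1: ok
  2: ok
  4: ok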